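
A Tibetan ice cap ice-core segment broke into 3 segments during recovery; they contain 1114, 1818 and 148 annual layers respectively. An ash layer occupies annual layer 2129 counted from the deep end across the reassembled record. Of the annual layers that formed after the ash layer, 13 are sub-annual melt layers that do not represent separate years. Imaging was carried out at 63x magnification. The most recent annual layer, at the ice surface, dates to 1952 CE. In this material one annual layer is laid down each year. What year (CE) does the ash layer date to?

Total annual layers = 1114 + 1818 + 148 = 3080.
3080 − 2129 = 951 annual layers lie beyond the ash layer toward the ice surface.
951 − 13 false = 938 true annual layers after the ash layer.
Counting back 938 years from 1952 CE places the ash layer in 1952 − 938 = 1014 CE.

1014 CE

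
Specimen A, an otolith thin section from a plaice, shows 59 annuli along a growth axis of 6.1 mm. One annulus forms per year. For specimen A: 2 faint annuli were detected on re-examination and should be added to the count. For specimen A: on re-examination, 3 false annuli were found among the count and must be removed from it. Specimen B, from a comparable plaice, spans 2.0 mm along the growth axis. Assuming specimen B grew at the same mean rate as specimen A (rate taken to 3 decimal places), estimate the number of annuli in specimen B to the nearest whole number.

Specimen A: adjusted count: 59 − 3 + 2 = 58 annuli.
A: Mean rate = 6.1 mm / 58 years ≈ 0.105 mm per year.
B spans 2.0 / 0.105 = 19.05 years ≈ 19 annuli.

19 annuli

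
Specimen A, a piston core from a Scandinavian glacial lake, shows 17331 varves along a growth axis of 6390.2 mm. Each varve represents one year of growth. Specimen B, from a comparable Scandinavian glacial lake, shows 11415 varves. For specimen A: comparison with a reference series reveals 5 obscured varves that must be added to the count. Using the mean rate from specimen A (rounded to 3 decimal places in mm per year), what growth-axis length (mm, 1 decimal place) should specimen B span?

4212.1 mm

Specimen A: after corrections the count is 17331 + 5 = 17336 varves.
A: Mean rate = 6390.2 mm / 17336 years ≈ 0.369 mm/yr.
B's length ≈ 0.369 × 11415 = 4212.1 mm.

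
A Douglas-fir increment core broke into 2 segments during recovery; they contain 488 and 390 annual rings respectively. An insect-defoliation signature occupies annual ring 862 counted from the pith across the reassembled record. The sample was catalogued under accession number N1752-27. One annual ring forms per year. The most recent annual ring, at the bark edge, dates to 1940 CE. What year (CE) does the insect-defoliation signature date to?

1924 CE

Total annual rings = 488 + 390 = 878.
878 − 862 = 16 annual rings lie beyond the insect-defoliation signature toward the bark edge.
Counting back 16 years from 1940 CE places the insect-defoliation signature in 1940 − 16 = 1924 CE.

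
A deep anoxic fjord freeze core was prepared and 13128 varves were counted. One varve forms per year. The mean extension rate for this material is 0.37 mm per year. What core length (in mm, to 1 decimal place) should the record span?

The record spans 13128 years at 0.37 mm per year.
Length ≈ 0.37 × 13128 = 4857.4 mm.

4857.4 mm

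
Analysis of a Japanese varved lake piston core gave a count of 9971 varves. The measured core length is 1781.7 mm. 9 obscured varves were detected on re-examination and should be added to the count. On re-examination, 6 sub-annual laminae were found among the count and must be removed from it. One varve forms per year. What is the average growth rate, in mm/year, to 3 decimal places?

Correcting the raw count gives 9971 − 6 + 9 = 9974 true varves.
1781.7 mm over 9974 years gives 1781.7 / 9974 ≈ 0.179 mm/year.

0.179 mm/year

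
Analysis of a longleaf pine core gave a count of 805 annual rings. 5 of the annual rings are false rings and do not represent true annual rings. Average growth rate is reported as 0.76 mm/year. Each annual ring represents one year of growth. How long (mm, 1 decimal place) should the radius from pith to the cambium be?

Correcting the raw count gives 805 − 5 = 800 true annual rings.
Predicted length = 0.76 mm/year × 800 years = 608.0 mm.

608.0 mm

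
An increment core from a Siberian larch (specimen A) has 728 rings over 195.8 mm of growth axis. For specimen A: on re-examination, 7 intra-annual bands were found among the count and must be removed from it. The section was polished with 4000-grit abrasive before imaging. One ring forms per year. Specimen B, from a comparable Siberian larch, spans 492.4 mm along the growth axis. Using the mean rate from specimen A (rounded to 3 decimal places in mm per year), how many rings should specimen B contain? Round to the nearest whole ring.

1810 rings

Specimen A: after corrections the count is 728 − 7 = 721 rings.
A: 195.8 mm over 721 years gives 195.8 / 721 ≈ 0.272 mm per year.
B spans 492.4 / 0.272 = 1810.29 years ≈ 1810 rings.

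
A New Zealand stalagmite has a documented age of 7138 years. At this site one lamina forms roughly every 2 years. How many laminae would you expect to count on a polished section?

Expected laminae: 7138 / 2 = 3569.
So 3569 laminae should be present.

3569 laminae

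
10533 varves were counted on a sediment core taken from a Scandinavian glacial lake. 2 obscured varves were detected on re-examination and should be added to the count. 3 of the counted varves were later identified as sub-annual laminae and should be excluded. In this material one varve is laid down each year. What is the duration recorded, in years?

Correcting the raw count gives 10533 − 3 + 2 = 10532 true varves.
With a one-to-one varve periodicity this is 10532 years.

10532 years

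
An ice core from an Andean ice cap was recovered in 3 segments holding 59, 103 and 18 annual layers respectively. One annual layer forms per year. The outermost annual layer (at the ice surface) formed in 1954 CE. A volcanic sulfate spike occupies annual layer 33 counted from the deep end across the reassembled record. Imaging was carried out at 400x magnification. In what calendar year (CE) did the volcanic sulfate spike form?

1807 CE

Total annual layers = 59 + 103 + 18 = 180.
180 − 33 = 147 annual layers lie beyond the volcanic sulfate spike toward the ice surface.
Counting back 147 years from 1954 CE places the volcanic sulfate spike in 1954 − 147 = 1807 CE.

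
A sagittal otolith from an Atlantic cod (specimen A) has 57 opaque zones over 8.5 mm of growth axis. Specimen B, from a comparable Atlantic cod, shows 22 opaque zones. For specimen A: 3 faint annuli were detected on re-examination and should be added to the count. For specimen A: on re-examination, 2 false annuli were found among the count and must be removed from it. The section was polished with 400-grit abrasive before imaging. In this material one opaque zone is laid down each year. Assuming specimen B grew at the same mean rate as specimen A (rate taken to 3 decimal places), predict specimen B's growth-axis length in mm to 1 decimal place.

Specimen A: correcting the raw count gives 57 − 2 + 3 = 58 true opaque zones.
A: 8.5 mm over 58 years gives 8.5 / 58 ≈ 0.147 mm/yr.
B's length ≈ 0.147 × 22 = 3.2 mm.

3.2 mm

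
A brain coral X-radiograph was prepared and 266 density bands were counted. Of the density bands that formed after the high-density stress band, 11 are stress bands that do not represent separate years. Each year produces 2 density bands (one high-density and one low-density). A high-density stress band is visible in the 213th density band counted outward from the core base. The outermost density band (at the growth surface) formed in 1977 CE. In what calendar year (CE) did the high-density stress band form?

1956 CE

The high-density stress band sits at density band 213 from the core base, so 266 − 213 = 53 density bands formed after it.
53 − 11 false = 42 true density bands after the high-density stress band.
With 2 density bands per year, 42 / 2 = 21 years.
1977 − 21 = 1956 CE.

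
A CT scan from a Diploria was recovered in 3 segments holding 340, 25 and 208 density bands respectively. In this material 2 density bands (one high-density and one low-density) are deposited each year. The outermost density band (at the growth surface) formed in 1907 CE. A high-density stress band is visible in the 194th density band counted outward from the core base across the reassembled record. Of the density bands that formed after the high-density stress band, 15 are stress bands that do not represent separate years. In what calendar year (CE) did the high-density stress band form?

Total density bands = 340 + 25 + 208 = 573.
Between density band 194 and the growth surface there are 573 − 194 = 379 density bands.
Removing the 15 false density bands leaves 379 − 15 = 364 true density bands beyond the high-density stress band.
With 2 density bands per year, 364 / 2 = 182 years.
1907 − 182 = 1725 CE.

1725 CE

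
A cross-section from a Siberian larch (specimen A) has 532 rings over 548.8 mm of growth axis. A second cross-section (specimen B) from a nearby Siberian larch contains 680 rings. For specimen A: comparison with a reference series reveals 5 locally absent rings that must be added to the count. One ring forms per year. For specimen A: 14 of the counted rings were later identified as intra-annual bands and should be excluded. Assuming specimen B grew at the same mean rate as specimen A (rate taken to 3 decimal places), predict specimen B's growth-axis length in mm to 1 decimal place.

Specimen A: correcting the raw count gives 532 − 14 + 5 = 523 true rings.
A: 548.8 mm over 523 years gives 548.8 / 523 ≈ 1.049 mm per year.
Length of B = 1.049 × 680 = 713.3 mm.

713.3 mm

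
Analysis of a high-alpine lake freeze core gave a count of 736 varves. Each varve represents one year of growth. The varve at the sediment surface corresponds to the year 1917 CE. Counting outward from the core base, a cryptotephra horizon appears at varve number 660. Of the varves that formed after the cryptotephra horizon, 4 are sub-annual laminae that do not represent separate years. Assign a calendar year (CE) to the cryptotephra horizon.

The cryptotephra horizon sits at varve 660 from the core base, so 736 − 660 = 76 varves formed after it.
Excluding 4 false varves: 76 − 4 = 72.
1917 − 72 = 1845 CE.

1845 CE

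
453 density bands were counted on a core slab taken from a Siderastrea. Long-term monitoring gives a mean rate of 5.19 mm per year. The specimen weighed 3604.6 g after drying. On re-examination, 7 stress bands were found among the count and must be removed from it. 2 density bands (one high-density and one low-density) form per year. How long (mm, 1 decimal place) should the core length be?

After corrections the count is 453 − 7 = 446 density bands.
Dividing by 2 density bands per year: 446 / 2 = 223 years.
223 years at 5.19 mm/year gives 5.19 × 223 = 1157.4 mm.

1157.4 mm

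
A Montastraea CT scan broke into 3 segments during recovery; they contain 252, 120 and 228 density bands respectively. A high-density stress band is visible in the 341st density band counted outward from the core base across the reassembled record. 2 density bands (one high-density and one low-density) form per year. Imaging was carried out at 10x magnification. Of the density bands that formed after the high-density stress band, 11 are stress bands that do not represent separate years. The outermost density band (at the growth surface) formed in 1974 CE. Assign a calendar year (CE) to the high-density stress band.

1850 CE

Total density bands = 252 + 120 + 228 = 600.
Between density band 341 and the growth surface there are 600 − 341 = 259 density bands.
Excluding 11 false density bands: 259 − 11 = 248.
With 2 density bands per year, 248 / 2 = 124 years.
Counting back 124 years from 1974 CE places the high-density stress band in 1974 − 124 = 1850 CE.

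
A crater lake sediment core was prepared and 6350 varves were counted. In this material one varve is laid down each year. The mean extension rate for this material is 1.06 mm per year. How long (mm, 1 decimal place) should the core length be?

6731.0 mm

6350 years of growth are recorded.
Length ≈ 1.06 × 6350 = 6731.0 mm.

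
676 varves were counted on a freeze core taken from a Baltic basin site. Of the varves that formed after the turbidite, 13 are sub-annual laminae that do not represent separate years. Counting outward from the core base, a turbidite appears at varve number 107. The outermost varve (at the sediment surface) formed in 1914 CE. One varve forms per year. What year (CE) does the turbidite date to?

The turbidite sits at varve 107 from the core base, so 676 − 107 = 569 varves formed after it.
Excluding 13 false varves: 569 − 13 = 556.
Counting back 556 years from 1914 CE places the turbidite in 1914 − 556 = 1358 CE.

1358 CE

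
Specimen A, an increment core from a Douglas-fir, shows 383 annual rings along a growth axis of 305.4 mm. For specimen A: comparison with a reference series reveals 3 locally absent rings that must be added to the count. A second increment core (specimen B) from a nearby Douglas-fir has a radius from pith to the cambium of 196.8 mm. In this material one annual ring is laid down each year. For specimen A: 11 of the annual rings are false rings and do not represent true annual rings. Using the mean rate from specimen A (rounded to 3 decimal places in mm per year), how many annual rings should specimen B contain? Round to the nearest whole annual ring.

Specimen A: adjusted count: 383 − 11 + 3 = 375 annual rings.
A: Mean rate = 305.4 mm / 375 years ≈ 0.814 mm/yr.
B spans 196.8 / 0.814 = 241.77 years ≈ 242 annual rings.

242 annual rings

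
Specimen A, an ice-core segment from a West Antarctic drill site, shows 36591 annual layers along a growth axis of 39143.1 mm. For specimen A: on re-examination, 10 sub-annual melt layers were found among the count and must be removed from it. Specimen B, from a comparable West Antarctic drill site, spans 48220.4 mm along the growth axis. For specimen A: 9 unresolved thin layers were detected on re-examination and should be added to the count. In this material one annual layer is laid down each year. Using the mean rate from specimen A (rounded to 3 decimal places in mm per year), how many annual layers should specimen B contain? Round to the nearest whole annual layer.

Specimen A: after corrections the count is 36591 − 10 + 9 = 36590 annual layers.
A: 39143.1 mm over 36590 years gives 39143.1 / 36590 ≈ 1.070 mm per year.
For B, 48220.4 / 1.070 = 45065.79 years ≈ 45066 annual layers.

45066 annual layers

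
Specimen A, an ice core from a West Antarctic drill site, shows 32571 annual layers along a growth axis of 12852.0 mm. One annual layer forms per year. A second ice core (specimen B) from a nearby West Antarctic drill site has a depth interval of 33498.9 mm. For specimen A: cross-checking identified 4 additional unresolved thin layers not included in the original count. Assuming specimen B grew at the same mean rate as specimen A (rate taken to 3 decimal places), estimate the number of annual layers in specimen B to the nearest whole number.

Specimen A: after corrections the count is 32571 + 4 = 32575 annual layers.
A: Mean rate = 12852.0 mm / 32575 years ≈ 0.395 mm/year.
For B, 33498.9 / 0.395 = 84807.34 years ≈ 84807 annual layers.

84807 annual layers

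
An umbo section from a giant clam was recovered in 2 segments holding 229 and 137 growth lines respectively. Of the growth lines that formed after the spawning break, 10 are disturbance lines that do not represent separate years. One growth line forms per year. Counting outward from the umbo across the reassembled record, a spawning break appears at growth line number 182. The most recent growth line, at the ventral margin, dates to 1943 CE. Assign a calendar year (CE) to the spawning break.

Total growth lines = 229 + 137 = 366.
Between growth line 182 and the ventral margin there are 366 − 182 = 184 growth lines.
Removing the 10 false growth lines leaves 184 − 10 = 174 true growth lines beyond the spawning break.
1943 − 174 = 1769 CE.

1769 CE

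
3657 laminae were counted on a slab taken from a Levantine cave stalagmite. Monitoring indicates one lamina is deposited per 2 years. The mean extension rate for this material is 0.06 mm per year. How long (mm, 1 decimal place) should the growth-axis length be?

Multiplying by 2 years per lamina: 3657 × 2 = 7314 years.
7314 years at 0.06 mm/year gives 0.06 × 7314 = 438.8 mm.

438.8 mm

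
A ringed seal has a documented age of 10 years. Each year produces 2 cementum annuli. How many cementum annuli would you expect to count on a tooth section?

Expected cementum annuli: 10 × 2 = 20.
So 20 cementum annuli should be present.

20 cementum annuli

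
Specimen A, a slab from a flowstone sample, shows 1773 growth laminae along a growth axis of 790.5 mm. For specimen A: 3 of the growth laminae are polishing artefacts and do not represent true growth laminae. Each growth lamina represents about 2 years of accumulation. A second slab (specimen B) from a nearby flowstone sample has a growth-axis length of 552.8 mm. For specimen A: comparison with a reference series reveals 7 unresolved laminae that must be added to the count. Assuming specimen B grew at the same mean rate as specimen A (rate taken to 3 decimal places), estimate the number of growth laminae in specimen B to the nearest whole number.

Specimen A: correcting the raw count gives 1773 − 3 + 7 = 1777 true growth laminae.
Specimen A: at 2 years per growth lamina, 1777 × 2 = 3554 years.
A: Extension rate ≈ 790.5 / 3554 = 0.222 mm/yr.
B spans 552.8 / 0.222 = 2490.09 years; at 2 years per growth lamina that is 2490.09 / 2 ≈ 1245 growth laminae.

1245 growth laminae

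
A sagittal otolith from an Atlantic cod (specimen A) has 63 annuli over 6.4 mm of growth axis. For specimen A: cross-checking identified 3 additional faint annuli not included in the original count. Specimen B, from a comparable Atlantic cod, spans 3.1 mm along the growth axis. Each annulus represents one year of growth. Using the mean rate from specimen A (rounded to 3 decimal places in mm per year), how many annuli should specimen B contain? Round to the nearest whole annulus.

32 annuli

Specimen A: adjusted count: 63 + 3 = 66 annuli.
A: 6.4 mm over 66 years gives 6.4 / 66 ≈ 0.097 mm per year.
For B, 3.1 / 0.097 = 31.96 years ≈ 32 annuli.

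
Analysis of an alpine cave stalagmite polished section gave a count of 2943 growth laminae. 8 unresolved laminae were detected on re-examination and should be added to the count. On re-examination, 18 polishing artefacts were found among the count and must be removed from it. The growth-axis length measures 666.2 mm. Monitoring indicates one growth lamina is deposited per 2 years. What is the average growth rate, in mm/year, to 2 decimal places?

True growth lamina count = 2943 − 18 + 8 = 2933.
Multiplying by 2 years per growth lamina: 2933 × 2 = 5866 years.
Extension rate ≈ 666.2 / 5866 = 0.11 mm/year.

0.11 mm/year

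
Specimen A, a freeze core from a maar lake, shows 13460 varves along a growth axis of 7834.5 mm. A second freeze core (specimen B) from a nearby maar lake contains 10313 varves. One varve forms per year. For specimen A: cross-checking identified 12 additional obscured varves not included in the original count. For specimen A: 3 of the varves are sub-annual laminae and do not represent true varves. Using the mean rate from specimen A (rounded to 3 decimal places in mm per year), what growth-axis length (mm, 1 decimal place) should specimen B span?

Specimen A: adjusted count: 13460 − 3 + 12 = 13469 varves.
A: Extension rate ≈ 7834.5 / 13469 = 0.582 mm/year.
For B, 0.582 mm/year × 10313 years = 6002.2 mm.

6002.2 mm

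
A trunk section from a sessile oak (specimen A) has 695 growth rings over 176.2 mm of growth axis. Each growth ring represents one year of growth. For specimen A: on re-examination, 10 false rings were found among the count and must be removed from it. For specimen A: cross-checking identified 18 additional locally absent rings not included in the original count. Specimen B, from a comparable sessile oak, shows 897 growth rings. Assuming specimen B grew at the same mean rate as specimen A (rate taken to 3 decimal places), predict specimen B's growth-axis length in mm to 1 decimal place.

225.1 mm

Specimen A: adjusted count: 695 − 10 + 18 = 703 growth rings.
A: 176.2 mm over 703 years gives 176.2 / 703 ≈ 0.251 mm/year.
Length of B = 0.251 × 897 = 225.1 mm.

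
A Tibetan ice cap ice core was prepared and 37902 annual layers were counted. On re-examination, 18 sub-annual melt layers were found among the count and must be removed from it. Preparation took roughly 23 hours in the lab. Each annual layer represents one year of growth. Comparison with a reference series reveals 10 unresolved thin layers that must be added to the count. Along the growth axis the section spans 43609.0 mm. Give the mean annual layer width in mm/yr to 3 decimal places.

True annual layer count = 37902 − 18 + 10 = 37894.
Extension rate ≈ 43609.0 / 37894 = 1.151 mm/yr.

1.151 mm/yr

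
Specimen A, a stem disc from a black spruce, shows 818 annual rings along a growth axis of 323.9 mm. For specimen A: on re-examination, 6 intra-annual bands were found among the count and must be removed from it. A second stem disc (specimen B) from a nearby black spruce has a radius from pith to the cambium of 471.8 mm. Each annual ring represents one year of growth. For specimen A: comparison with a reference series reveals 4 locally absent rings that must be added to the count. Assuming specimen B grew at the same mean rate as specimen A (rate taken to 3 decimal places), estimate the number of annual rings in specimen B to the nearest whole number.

Specimen A: true annual ring count = 818 − 6 + 4 = 816.
A: Extension rate ≈ 323.9 / 816 = 0.397 mm/yr.
Specimen B: 471.8 mm / 0.397 mm per year = 1188.41 years ≈ 1188 annual rings.

1188 annual rings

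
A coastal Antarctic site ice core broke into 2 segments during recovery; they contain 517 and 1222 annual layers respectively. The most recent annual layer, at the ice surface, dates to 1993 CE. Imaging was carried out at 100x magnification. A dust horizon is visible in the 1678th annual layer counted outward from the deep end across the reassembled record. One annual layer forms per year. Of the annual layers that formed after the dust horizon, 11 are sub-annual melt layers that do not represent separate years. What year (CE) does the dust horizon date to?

1943 CE

Total annual layers = 517 + 1222 = 1739.
The dust horizon sits at annual layer 1678 from the deep end, so 1739 − 1678 = 61 annual layers formed after it.
61 − 11 false = 50 true annual layers after the dust horizon.
1993 − 50 = 1943 CE.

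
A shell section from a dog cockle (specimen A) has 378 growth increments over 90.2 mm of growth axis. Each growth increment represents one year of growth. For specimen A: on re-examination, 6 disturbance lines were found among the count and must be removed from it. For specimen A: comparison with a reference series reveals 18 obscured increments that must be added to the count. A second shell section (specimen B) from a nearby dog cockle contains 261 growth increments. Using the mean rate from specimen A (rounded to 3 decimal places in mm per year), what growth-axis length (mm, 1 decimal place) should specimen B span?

Specimen A: after corrections the count is 378 − 6 + 18 = 390 growth increments.
A: 90.2 mm over 390 years gives 90.2 / 390 ≈ 0.231 mm/year.
B's length ≈ 0.231 × 261 = 60.3 mm.

60.3 mm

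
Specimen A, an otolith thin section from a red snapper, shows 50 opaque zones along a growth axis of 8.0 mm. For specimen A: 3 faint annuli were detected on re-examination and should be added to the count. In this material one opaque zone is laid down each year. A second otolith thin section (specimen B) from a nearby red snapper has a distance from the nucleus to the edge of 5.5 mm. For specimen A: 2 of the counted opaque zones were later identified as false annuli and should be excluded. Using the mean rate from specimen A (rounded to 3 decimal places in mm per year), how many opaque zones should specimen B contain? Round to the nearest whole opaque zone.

Specimen A: after corrections the count is 50 − 2 + 3 = 51 opaque zones.
A: Mean rate = 8.0 mm / 51 years ≈ 0.157 mm/yr.
B spans 5.5 / 0.157 = 35.03 years ≈ 35 opaque zones.

35 opaque zones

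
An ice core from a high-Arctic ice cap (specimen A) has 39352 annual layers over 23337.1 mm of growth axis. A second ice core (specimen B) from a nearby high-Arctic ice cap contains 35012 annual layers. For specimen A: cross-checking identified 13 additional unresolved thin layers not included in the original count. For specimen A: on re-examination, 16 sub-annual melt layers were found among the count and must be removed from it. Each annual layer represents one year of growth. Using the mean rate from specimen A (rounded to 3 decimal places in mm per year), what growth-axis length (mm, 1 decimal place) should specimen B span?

Specimen A: adjusted count: 39352 − 16 + 13 = 39349 annual layers.
A: Mean rate = 23337.1 mm / 39349 years ≈ 0.593 mm per year.
B's length ≈ 0.593 × 35012 = 20762.1 mm.

20762.1 mm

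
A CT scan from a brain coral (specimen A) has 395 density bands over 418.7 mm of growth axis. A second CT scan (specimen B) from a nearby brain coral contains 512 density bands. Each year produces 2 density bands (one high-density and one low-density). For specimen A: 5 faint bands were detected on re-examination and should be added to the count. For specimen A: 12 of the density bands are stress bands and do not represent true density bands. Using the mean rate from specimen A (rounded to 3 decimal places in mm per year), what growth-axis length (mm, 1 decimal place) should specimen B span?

552.4 mm

Specimen A: adjusted count: 395 − 12 + 5 = 388 density bands.
Specimen A: dividing by 2 density bands per year: 388 / 2 = 194 years.
A: 418.7 mm over 194 years gives 418.7 / 194 ≈ 2.158 mm per year.
Specimen B: 512 density bands at 2 per year is 512 / 2 = 256 years. Length of B = 2.158 × 256 = 552.4 mm.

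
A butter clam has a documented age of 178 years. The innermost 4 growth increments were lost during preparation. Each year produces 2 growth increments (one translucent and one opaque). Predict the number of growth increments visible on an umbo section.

178 years at 2 growth increments per year gives 178 × 2 = 356 growth increments.
356 − 4 missed = 352 growth increments expected in the prepared section.

352 growth increments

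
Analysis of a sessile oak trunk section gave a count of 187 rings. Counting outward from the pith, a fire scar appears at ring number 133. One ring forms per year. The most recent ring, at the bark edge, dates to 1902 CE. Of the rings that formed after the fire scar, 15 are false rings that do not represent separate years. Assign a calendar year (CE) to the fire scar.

1863 CE

Between ring 133 and the bark edge there are 187 − 133 = 54 rings.
54 − 15 false = 39 true rings after the fire scar.
Counting back 39 years from 1902 CE places the fire scar in 1902 − 39 = 1863 CE.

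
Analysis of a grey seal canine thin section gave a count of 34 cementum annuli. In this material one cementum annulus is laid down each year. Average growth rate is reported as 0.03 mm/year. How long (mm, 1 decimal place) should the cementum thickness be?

1.0 mm

34 years of growth are recorded.
Length ≈ 0.03 × 34 = 1.0 mm.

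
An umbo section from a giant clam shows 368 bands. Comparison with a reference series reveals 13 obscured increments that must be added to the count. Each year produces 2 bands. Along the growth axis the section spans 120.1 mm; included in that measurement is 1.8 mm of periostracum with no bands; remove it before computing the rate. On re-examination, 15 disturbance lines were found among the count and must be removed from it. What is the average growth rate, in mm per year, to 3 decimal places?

0.646 mm per year

True band count = 368 − 15 + 13 = 366.
366 bands at 2 per year is 366 / 2 = 183 years.
Removing the 1.8 mm offcut leaves 120.1 − 1.8 = 118.3 mm.
118.3 mm over 183 years gives 118.3 / 183 ≈ 0.646 mm per year.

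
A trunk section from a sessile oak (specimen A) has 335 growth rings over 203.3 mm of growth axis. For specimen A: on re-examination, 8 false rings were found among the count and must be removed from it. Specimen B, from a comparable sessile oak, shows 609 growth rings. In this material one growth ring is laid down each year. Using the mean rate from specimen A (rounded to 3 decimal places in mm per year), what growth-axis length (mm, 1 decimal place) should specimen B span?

Specimen A: after corrections the count is 335 − 8 = 327 growth rings.
A: Extension rate ≈ 203.3 / 327 = 0.622 mm per year.
Length of B = 0.622 × 609 = 378.8 mm.

378.8 mm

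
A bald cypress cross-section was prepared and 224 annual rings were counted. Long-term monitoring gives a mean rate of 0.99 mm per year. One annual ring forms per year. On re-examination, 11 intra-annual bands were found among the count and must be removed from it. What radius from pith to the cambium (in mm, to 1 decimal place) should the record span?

True annual ring count = 224 − 11 = 213.
Length ≈ 0.99 × 213 = 210.9 mm.

210.9 mm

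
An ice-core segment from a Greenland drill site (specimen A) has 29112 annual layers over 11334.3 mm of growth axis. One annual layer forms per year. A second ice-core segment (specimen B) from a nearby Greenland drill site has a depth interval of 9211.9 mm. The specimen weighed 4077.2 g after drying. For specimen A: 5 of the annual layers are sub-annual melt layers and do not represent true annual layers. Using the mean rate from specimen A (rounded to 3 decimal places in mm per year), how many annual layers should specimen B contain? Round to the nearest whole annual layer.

23681 annual layers

Specimen A: adjusted count: 29112 − 5 = 29107 annual layers.
A: Extension rate ≈ 11334.3 / 29107 = 0.389 mm/yr.
B spans 9211.9 / 0.389 = 23680.98 years ≈ 23681 annual layers.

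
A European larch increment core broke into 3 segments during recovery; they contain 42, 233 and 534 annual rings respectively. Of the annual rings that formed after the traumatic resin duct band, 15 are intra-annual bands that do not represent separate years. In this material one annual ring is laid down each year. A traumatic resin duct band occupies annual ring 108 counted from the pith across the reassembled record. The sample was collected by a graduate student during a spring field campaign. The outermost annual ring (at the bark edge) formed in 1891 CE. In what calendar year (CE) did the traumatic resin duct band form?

Total annual rings = 42 + 233 + 534 = 809.
Between annual ring 108 and the bark edge there are 809 − 108 = 701 annual rings.
Excluding 15 false annual rings: 701 − 15 = 686.
1891 − 686 = 1205 CE.

1205 CE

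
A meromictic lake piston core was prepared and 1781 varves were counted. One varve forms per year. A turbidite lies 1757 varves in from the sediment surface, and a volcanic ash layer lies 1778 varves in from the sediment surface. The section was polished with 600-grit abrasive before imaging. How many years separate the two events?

21 yr

The two markers are separated by 1778 − 1757 = 21 varves.
That is 21 years at one varve per year.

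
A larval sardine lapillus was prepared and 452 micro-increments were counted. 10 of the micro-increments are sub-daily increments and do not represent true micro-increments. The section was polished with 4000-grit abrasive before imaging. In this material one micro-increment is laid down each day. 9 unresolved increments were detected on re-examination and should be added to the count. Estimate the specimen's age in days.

After corrections the count is 452 − 10 + 9 = 451 micro-increments.
With a one-to-one micro-increment periodicity this is 451 days.

451 d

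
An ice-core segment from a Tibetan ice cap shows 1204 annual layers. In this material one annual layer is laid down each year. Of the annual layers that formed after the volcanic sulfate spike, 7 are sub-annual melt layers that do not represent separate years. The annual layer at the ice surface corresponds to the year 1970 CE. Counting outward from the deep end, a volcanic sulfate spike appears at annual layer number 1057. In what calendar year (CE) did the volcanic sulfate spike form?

The volcanic sulfate spike sits at annual layer 1057 from the deep end, so 1204 − 1057 = 147 annual layers formed after it.
147 − 7 false = 140 true annual layers after the volcanic sulfate spike.
Counting back 140 years from 1970 CE places the volcanic sulfate spike in 1970 − 140 = 1830 CE.

1830 CE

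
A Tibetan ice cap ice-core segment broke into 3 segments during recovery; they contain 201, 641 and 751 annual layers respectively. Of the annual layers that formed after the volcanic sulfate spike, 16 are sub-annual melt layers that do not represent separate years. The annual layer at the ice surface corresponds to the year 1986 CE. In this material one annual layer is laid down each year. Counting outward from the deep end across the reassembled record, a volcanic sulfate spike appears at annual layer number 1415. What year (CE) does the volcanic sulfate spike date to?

Total annual layers = 201 + 641 + 751 = 1593.
Between annual layer 1415 and the ice surface there are 1593 − 1415 = 178 annual layers.
Excluding 16 false annual layers: 178 − 16 = 162.
1986 − 162 = 1824 CE.

1824 CE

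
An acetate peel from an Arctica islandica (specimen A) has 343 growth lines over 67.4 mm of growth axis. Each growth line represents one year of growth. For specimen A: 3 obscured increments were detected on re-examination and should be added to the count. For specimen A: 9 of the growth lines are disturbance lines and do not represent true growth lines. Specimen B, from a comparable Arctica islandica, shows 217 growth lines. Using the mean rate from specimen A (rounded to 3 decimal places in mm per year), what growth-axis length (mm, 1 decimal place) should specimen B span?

Specimen A: adjusted count: 343 − 9 + 3 = 337 growth lines.
A: Mean rate = 67.4 mm / 337 years ≈ 0.200 mm per year.
Length of B = 0.200 × 217 = 43.4 mm.

43.4 mm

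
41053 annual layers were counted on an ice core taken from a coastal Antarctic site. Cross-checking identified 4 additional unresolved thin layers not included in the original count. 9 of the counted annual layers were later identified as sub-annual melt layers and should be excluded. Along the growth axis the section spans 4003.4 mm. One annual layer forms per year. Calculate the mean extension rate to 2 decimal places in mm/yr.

0.10 mm/yr

Adjusted count: 41053 − 9 + 4 = 41048 annual layers.
Extension rate ≈ 4003.4 / 41048 = 0.10 mm/yr.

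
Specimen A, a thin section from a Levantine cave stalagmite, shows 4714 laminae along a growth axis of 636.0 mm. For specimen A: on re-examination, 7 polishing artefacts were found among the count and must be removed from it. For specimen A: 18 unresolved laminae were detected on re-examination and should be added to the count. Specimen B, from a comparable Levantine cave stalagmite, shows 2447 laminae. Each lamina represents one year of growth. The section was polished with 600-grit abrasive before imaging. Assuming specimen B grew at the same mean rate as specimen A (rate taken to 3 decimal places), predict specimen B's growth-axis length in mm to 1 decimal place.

330.3 mm

Specimen A: true lamina count = 4714 − 7 + 18 = 4725.
A: 636.0 mm over 4725 years gives 636.0 / 4725 ≈ 0.135 mm/yr.
B's length ≈ 0.135 × 2447 = 330.3 mm.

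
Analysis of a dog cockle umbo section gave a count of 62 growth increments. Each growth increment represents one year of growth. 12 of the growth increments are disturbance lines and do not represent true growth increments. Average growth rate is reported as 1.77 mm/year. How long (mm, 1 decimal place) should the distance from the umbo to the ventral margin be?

After corrections the count is 62 − 12 = 50 growth increments.
Predicted length = 1.77 mm/year × 50 years = 88.5 mm.

88.5 mm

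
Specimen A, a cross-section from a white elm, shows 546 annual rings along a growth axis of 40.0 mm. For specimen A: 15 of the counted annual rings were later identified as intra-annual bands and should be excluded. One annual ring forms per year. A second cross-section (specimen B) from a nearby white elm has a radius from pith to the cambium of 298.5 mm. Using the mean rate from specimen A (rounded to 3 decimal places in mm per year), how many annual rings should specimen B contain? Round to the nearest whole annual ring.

3980 annual rings

Specimen A: after corrections the count is 546 − 15 = 531 annual rings.
A: 40.0 mm over 531 years gives 40.0 / 531 ≈ 0.075 mm/yr.
For B, 298.5 / 0.075 = 3980.00 years ≈ 3980 annual rings.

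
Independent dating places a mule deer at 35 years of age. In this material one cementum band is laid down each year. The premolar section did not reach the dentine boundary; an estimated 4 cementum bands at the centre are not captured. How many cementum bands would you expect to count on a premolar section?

31 cementum bands

Expected cementum bands over 35 years: 35.
35 − 4 missed = 31 cementum bands expected in the prepared section.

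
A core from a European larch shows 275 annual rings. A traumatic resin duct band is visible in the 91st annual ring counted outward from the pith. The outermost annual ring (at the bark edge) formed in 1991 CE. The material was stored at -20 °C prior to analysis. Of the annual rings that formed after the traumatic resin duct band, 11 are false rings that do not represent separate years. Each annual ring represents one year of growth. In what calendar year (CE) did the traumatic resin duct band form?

1818 CE

Between annual ring 91 and the bark edge there are 275 − 91 = 184 annual rings.
Removing the 11 false annual rings leaves 184 − 11 = 173 true annual rings beyond the traumatic resin duct band.
Counting back 173 years from 1991 CE places the traumatic resin duct band in 1991 − 173 = 1818 CE.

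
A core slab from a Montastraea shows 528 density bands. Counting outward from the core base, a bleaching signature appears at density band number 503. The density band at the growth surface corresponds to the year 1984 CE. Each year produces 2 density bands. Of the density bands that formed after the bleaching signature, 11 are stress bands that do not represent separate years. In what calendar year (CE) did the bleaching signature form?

528 − 503 = 25 density bands lie beyond the bleaching signature toward the growth surface.
Removing the 11 false density bands leaves 25 − 11 = 14 true density bands beyond the bleaching signature.
14 density bands at 2 per year is 14 / 2 = 7 years.
The density band at the growth surface is 1984 CE, so the bleaching signature dates to 1984 − 7 = 1977 CE.

1977 CE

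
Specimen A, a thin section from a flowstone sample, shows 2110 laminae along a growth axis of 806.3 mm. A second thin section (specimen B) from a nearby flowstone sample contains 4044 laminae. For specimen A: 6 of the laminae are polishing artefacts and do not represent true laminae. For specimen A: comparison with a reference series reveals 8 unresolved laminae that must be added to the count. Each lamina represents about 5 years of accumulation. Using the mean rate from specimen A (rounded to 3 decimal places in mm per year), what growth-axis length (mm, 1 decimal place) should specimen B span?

1536.7 mm

Specimen A: correcting the raw count gives 2110 − 6 + 8 = 2112 true laminae.
Specimen A: multiplying by 5 years per lamina: 2112 × 5 = 10560 years.
A: 806.3 mm over 10560 years gives 806.3 / 10560 ≈ 0.076 mm per year.
Specimen B: multiplying by 5 years per lamina: 4044 × 5 = 20220 years. Length of B = 0.076 × 20220 = 1536.7 mm.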